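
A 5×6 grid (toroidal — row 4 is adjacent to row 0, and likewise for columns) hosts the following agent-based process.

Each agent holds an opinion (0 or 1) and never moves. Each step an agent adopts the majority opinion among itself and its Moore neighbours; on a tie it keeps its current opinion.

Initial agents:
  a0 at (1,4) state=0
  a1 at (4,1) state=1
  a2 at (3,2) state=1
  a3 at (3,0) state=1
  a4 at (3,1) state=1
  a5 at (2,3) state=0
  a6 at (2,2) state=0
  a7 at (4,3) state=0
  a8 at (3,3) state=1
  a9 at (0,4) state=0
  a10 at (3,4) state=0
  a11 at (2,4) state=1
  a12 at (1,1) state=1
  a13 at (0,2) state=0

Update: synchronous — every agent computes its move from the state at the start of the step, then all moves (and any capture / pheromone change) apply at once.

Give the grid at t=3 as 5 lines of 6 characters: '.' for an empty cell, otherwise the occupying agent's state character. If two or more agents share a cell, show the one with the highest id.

..0.0.
.0..0.
..100.
11100.
.1.0..

t=1: a0@(1,4):0 a1@(4,1):1 a2@(3,2):1 a3@(3,0):1 a4@(3,1):1 a5@(2,3):0 a6@(2,2):1 a7@(4,3):0 a8@(3,3):0 a9@(0,4):0 a10@(3,4):0 a11@(2,4):0 a12@(1,1):0 a13@(0,2):0
t=2: (unchanged — steady state)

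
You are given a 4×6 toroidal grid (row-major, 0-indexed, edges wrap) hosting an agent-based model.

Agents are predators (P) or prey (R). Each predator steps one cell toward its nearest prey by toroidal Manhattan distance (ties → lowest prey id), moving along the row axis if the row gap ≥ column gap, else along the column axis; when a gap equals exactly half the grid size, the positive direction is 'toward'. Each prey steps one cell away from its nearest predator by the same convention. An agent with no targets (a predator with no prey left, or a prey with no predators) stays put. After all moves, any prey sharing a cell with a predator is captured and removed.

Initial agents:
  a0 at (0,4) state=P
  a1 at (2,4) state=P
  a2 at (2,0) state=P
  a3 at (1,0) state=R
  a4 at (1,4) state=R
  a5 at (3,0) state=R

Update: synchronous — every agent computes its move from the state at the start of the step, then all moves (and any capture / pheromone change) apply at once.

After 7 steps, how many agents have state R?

3

t=1: a0@(1,4):P a1@(1,4):P a2@(1,0):P a3@(0,0):R a4@(2,4):R a5@(0,0):R
t=2: a0@(2,4):P a1@(2,4):P a2@(0,0):P a3@(3,0):R a4@(3,4):R a5@(3,0):R
t=3: a0@(3,4):P a1@(3,4):P a2@(3,0):P a3@(2,0):R a4@(0,4):R a5@(2,0):R
t=4: a0@(0,4):P a1@(0,4):P a2@(2,0):P a3@(1,0):R a4@(1,4):R a5@(1,0):R
t=5: a0@(1,4):P a1@(1,4):P a2@(1,0):P a3@(0,0):R a4@(2,4):R a5@(0,0):R
t=6: a0@(2,4):P a1@(2,4):P a2@(0,0):P a3@(3,0):R a4@(3,4):R a5@(3,0):R
t=7: a0@(3,4):P a1@(3,4):P a2@(3,0):P a3@(2,0):R a4@(0,4):R a5@(2,0):R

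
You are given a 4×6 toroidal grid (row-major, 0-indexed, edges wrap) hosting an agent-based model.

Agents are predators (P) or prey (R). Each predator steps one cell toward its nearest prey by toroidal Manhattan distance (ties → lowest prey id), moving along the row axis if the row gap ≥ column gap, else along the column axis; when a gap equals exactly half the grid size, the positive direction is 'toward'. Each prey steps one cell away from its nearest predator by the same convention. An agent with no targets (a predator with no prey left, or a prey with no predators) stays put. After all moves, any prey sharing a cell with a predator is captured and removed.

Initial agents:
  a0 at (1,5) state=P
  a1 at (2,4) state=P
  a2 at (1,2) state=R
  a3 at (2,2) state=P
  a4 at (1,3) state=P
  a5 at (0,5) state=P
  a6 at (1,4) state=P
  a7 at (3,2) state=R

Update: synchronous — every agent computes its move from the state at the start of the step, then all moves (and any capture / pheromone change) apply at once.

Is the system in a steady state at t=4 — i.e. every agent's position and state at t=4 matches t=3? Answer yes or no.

t=1: a0@(1,0):P a1@(2,3):P a2@(0,2):R a3@(1,2):P a4@(1,2):P a5@(0,0):P a6@(1,3):P a7@(0,2):R
t=2: a0@(1,1):P a1@(3,3):P a2@(3,2):R a3@(0,2):P a4@(0,2):P a5@(0,1):P a6@(0,3):P a7@(3,2):R
t=3: a0@(2,1):P a1@(3,2):P a3@(3,2):P a4@(3,2):P a5@(3,1):P a6@(3,3):P
t=4: (unchanged — steady state)

yes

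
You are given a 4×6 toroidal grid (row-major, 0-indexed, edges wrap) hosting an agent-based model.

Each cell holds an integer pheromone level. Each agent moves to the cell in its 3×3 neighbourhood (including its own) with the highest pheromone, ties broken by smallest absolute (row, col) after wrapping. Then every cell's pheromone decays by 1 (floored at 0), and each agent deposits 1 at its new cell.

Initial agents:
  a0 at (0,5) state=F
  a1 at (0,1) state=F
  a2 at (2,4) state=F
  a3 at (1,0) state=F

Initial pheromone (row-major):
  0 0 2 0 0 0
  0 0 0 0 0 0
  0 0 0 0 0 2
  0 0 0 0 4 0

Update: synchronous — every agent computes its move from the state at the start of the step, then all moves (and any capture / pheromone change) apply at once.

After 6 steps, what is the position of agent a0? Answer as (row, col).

(3, 4)

t=1: a0@(3,4) a1@(0,2) a2@(3,4) a3@(2,5) | pheromone: 0 0 2 0 0 0 / 0 0 0 0 0 0 / 0 0 0 0 0 2 / 0 0 0 0 5 0
t=2: a0@(3,4) a1@(0,2) a2@(3,4) a3@(3,4) | pheromone: 0 0 2 0 0 0 / 0 0 0 0 0 0 / 0 0 0 0 0 1 / 0 0 0 0 7 0
t=3: a0@(3,4) a1@(0,2) a2@(3,4) a3@(3,4) | pheromone: 0 0 2 0 0 0 / 0 0 0 0 0 0 / 0 0 0 0 0 0 / 0 0 0 0 9 0
t=4: a0@(3,4) a1@(0,2) a2@(3,4) a3@(3,4) | pheromone: 0 0 2 0 0 0 / 0 0 0 0 0 0 / 0 0 0 0 0 0 / 0 0 0 0 11 0
t=5: a0@(3,4) a1@(0,2) a2@(3,4) a3@(3,4) | pheromone: 0 0 2 0 0 0 / 0 0 0 0 0 0 / 0 0 0 0 0 0 / 0 0 0 0 13 0
t=6: a0@(3,4) a1@(0,2) a2@(3,4) a3@(3,4) | pheromone: 0 0 2 0 0 0 / 0 0 0 0 0 0 / 0 0 0 0 0 0 / 0 0 0 0 15 0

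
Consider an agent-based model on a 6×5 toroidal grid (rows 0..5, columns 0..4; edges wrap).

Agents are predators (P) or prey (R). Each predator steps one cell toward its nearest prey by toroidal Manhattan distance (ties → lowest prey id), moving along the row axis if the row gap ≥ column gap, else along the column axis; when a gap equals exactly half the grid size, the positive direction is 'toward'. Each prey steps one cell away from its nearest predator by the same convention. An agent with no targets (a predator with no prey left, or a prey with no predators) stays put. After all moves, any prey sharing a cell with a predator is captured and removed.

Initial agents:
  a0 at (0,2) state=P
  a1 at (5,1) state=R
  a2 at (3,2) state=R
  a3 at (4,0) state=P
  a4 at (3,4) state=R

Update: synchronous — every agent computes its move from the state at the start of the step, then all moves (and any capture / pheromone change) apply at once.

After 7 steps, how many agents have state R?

3

t=1: a0@(5,2):P a1@(4,1):R a2@(2,2):R a3@(5,0):P a4@(2,4):R
t=2: a0@(4,2):P a1@(3,1):R a2@(1,2):R a3@(4,0):P a4@(1,4):R
t=3: a0@(3,2):P a1@(2,1):R a2@(0,2):R a3@(3,0):P a4@(0,4):R
t=4: a0@(2,2):P a1@(1,1):R a2@(5,2):R a3@(2,0):P a4@(5,4):R
t=5: a0@(1,2):P a1@(0,1):R a2@(4,2):R a3@(1,0):P a4@(4,4):R
t=6: a0@(0,2):P a1@(5,1):R a2@(3,2):R a3@(0,0):P a4@(3,4):R
t=7: a0@(5,2):P a1@(4,1):R a2@(2,2):R a3@(5,0):P a4@(2,4):R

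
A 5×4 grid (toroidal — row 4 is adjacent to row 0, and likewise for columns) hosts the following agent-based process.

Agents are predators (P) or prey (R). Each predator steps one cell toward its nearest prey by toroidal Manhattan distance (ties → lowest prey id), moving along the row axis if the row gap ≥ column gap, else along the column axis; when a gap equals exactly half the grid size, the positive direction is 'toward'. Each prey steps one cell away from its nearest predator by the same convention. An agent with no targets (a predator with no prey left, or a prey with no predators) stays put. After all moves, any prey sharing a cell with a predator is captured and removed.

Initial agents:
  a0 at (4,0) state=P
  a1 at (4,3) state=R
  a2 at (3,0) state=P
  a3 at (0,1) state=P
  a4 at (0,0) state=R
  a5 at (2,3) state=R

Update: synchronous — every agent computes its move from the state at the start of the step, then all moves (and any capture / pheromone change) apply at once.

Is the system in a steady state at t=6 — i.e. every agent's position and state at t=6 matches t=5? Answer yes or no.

t=1: a0@(4,3):P a1@(4,2):R a2@(4,0):P a3@(0,0):P a4@(1,0):R a5@(1,3):R
t=2: a0@(4,2):P a2@(4,1):P a3@(1,0):P a4@(2,0):R a5@(2,3):R
t=3: a0@(3,2):P a2@(3,1):P a3@(2,0):P a4@(3,0):R a5@(3,3):R
t=4: a0@(3,3):P a2@(3,0):P a3@(3,0):P
t=5: (unchanged — steady state)

yes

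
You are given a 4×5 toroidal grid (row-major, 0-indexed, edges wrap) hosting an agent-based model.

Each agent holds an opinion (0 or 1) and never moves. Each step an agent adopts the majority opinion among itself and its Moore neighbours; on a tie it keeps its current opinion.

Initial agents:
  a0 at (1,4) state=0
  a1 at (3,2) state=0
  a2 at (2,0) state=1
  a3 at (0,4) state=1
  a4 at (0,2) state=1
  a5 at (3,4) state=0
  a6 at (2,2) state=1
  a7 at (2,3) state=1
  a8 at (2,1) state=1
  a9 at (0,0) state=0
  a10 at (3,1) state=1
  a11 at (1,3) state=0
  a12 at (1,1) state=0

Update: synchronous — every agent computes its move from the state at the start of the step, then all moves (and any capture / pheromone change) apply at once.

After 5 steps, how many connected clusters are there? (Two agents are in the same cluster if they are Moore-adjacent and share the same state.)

2

t=1: a0@(1,4):0 a1@(3,2):1 a2@(2,0):1 a3@(0,4):0 a4@(0,2):0 a5@(3,4):1 a6@(2,2):1 a7@(2,3):0 a8@(2,1):1 a9@(0,0):0 a10@(3,1):1 a11@(1,3):1 a12@(1,1):1
t=2: a0@(1,4):0 a1@(3,2):1 a2@(2,0):1 a3@(0,4):0 a4@(0,2):1 a5@(3,4):0 a6@(2,2):1 a7@(2,3):1 a8@(2,1):1 a9@(0,0):0 a10@(3,1):1 a11@(1,3):0 a12@(1,1):1
t=3: (unchanged — steady state)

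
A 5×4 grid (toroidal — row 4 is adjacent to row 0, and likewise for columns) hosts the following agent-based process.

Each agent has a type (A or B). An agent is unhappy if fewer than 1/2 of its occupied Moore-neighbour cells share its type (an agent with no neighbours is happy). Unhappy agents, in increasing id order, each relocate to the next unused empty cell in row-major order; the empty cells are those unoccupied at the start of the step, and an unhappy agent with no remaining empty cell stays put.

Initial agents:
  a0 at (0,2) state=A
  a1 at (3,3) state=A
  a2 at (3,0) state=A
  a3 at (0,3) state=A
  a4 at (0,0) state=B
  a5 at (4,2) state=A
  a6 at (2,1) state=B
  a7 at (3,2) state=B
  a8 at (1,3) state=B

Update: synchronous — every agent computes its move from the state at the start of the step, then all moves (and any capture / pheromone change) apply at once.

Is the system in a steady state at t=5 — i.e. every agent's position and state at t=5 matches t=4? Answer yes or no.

t=1: a0@(0,2):A a1@(3,3):A a2@(3,0):A a3@(0,3):A a4@(0,0):B a5@(4,2):A a6@(2,1):B a7@(0,1):B a8@(1,0):B
t=2: (unchanged — steady state)

yes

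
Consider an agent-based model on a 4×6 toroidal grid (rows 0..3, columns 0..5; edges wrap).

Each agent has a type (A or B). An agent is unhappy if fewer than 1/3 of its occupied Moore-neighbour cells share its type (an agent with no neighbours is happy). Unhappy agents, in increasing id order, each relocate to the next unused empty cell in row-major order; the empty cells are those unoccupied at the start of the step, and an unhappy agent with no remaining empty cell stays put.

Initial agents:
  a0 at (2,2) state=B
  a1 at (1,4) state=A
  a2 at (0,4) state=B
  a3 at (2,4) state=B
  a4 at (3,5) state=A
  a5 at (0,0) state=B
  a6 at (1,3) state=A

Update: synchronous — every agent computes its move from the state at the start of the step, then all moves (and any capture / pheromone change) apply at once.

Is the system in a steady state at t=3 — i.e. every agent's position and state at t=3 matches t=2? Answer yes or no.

t=1: a0@(0,1):B a1@(1,4):A a2@(0,2):B a3@(0,3):B a4@(0,5):A a5@(1,0):B a6@(1,1):A
t=2: a0@(0,1):B a1@(1,4):A a2@(0,2):B a3@(0,3):B a4@(0,5):A a5@(1,0):B a6@(0,0):A
t=3: (unchanged — steady state)

yes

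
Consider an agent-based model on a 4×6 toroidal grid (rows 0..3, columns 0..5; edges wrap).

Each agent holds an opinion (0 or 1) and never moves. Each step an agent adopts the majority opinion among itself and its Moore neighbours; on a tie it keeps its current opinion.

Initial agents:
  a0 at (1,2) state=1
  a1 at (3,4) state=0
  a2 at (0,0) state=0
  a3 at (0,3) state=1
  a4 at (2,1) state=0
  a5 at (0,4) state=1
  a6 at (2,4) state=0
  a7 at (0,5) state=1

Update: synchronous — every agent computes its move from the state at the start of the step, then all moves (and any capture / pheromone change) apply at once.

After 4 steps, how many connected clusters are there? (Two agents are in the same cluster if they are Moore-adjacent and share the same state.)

t=1: a0@(1,2):1 a1@(3,4):1 a2@(0,0):0 a3@(0,3):1 a4@(2,1):0 a5@(0,4):1 a6@(2,4):0 a7@(0,5):1
t=2: (unchanged — steady state)

4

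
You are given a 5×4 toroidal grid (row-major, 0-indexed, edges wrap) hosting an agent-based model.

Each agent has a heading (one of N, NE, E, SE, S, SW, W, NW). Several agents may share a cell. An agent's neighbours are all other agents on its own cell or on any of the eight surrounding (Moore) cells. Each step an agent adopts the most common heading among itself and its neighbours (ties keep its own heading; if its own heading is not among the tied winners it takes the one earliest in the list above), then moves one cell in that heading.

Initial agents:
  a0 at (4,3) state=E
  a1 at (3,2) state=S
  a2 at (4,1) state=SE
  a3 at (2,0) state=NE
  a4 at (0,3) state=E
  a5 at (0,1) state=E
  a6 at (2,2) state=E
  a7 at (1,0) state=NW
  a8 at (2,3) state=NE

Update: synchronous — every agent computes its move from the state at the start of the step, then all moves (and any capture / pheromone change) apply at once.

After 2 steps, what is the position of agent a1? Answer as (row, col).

t=1: a0@(4,0):E a1@(3,3):E a2@(0,2):SE a3@(1,1):NE a4@(0,0):E a5@(0,2):E a6@(2,3):E a7@(0,1):NE a8@(1,0):NE
t=2: a0@(4,1):E a1@(3,0):E a2@(4,3):NE a3@(0,2):NE a4@(4,1):NE a5@(4,3):NE a6@(2,0):E a7@(4,2):NE a8@(0,1):NE

(3, 0)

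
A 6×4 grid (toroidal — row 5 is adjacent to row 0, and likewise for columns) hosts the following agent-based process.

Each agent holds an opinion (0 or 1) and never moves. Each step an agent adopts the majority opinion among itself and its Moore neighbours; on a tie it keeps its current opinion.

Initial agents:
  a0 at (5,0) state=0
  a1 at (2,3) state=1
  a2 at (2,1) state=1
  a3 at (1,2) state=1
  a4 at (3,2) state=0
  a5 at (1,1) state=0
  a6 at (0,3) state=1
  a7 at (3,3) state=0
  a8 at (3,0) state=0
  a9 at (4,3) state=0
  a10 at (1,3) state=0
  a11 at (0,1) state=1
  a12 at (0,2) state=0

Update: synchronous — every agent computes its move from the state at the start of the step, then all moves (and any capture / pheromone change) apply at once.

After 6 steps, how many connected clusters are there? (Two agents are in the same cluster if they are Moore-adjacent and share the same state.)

1

t=1: a0@(5,0):0 a1@(2,3):0 a2@(2,1):0 a3@(1,2):1 a4@(3,2):0 a5@(1,1):1 a6@(0,3):0 a7@(3,3):0 a8@(3,0):0 a9@(4,3):0 a10@(1,3):1 a11@(0,1):0 a12@(0,2):0
t=2: a0@(5,0):0 a1@(2,3):0 a2@(2,1):0 a3@(1,2):0 a4@(3,2):0 a5@(1,1):0 a6@(0,3):0 a7@(3,3):0 a8@(3,0):0 a9@(4,3):0 a10@(1,3):0 a11@(0,1):0 a12@(0,2):0
t=3: (unchanged — steady state)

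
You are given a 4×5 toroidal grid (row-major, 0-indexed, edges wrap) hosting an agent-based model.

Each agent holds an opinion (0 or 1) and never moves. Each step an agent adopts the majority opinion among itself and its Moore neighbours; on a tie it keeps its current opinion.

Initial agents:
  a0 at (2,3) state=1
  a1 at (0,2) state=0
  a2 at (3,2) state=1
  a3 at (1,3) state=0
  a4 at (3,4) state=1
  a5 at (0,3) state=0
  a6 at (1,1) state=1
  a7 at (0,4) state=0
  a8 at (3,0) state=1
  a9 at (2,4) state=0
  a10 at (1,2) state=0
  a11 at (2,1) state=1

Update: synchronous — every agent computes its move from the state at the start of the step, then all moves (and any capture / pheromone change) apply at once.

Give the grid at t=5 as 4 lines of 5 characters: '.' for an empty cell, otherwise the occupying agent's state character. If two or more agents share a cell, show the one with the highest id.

..000
.100.
.1.11
1.1.1

t=1: a0@(2,3):1 a1@(0,2):0 a2@(3,2):1 a3@(1,3):0 a4@(3,4):1 a5@(0,3):0 a6@(1,1):1 a7@(0,4):0 a8@(3,0):1 a9@(2,4):1 a10@(1,2):0 a11@(2,1):1
t=2: (unchanged — steady state)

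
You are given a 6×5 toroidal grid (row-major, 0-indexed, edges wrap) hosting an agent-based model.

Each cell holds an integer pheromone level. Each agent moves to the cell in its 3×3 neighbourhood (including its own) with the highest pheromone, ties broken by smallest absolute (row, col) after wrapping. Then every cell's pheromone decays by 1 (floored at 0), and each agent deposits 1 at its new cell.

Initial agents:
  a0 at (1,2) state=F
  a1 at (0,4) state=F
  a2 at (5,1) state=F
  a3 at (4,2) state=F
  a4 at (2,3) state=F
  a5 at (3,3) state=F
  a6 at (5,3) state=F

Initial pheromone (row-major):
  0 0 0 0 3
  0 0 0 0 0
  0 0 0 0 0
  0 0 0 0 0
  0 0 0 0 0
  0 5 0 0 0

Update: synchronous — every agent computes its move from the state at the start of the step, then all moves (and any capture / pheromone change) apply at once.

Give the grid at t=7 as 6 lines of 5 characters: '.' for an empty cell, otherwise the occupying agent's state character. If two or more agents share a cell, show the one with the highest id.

....F
.....
.....
.....
.....
.F...

t=1: a0@(0,1) a1@(0,4) a2@(5,1) a3@(5,1) a4@(1,2) a5@(2,2) a6@(0,4) | pheromone: 0 1 0 0 4 / 0 0 1 0 0 / 0 0 1 0 0 / 0 0 0 0 0 / 0 0 0 0 0 / 0 6 0 0 0
t=2: a0@(5,1) a1@(0,4) a2@(5,1) a3@(5,1) a4@(0,1) a5@(1,2) a6@(0,4) | pheromone: 0 1 0 0 5 / 0 0 1 0 0 / 0 0 0 0 0 / 0 0 0 0 0 / 0 0 0 0 0 / 0 8 0 0 0
t=3: a0@(5,1) a1@(0,4) a2@(5,1) a3@(5,1) a4@(5,1) a5@(0,1) a6@(0,4) | pheromone: 0 1 0 0 6 / 0 0 0 0 0 / 0 0 0 0 0 / 0 0 0 0 0 / 0 0 0 0 0 / 0 11 0 0 0
t=4: a0@(5,1) a1@(0,4) a2@(5,1) a3@(5,1) a4@(5,1) a5@(5,1) a6@(0,4) | pheromone: 0 0 0 0 7 / 0 0 0 0 0 / 0 0 0 0 0 / 0 0 0 0 0 / 0 0 0 0 0 / 0 15 0 0 0
t=5: a0@(5,1) a1@(0,4) a2@(5,1) a3@(5,1) a4@(5,1) a5@(5,1) a6@(0,4) | pheromone: 0 0 0 0 8 / 0 0 0 0 0 / 0 0 0 0 0 / 0 0 0 0 0 / 0 0 0 0 0 / 0 19 0 0 0
t=6: a0@(5,1) a1@(0,4) a2@(5,1) a3@(5,1) a4@(5,1) a5@(5,1) a6@(0,4) | pheromone: 0 0 0 0 9 / 0 0 0 0 0 / 0 0 0 0 0 / 0 0 0 0 0 / 0 0 0 0 0 / 0 23 0 0 0
t=7: a0@(5,1) a1@(0,4) a2@(5,1) a3@(5,1) a4@(5,1) a5@(5,1) a6@(0,4) | pheromone: 0 0 0 0 10 / 0 0 0 0 0 / 0 0 0 0 0 / 0 0 0 0 0 / 0 0 0 0 0 / 0 27 0 0 0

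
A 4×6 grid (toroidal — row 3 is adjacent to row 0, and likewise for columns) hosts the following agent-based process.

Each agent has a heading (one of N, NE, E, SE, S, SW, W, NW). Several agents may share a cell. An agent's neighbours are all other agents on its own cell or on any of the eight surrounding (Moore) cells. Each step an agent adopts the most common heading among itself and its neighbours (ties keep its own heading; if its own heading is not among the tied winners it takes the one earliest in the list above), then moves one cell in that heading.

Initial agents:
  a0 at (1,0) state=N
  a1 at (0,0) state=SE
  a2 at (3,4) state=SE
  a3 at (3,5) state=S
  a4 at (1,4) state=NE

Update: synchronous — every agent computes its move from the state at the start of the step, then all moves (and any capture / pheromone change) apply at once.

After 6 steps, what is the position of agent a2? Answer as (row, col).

t=1: a0@(0,0):N a1@(1,1):SE a2@(0,5):SE a3@(0,0):SE a4@(0,5):NE
t=2: a0@(1,1):SE a1@(2,2):SE a2@(1,0):SE a3@(1,1):SE a4@(1,0):SE
t=3: a0@(2,2):SE a1@(3,3):SE a2@(2,1):SE a3@(2,2):SE a4@(2,1):SE
t=4: a0@(3,3):SE a1@(0,4):SE a2@(3,2):SE a3@(3,3):SE a4@(3,2):SE
t=5: a0@(0,4):SE a1@(1,5):SE a2@(0,3):SE a3@(0,4):SE a4@(0,3):SE
t=6: a0@(1,5):SE a1@(2,0):SE a2@(1,4):SE a3@(1,5):SE a4@(1,4):SE

(1, 4)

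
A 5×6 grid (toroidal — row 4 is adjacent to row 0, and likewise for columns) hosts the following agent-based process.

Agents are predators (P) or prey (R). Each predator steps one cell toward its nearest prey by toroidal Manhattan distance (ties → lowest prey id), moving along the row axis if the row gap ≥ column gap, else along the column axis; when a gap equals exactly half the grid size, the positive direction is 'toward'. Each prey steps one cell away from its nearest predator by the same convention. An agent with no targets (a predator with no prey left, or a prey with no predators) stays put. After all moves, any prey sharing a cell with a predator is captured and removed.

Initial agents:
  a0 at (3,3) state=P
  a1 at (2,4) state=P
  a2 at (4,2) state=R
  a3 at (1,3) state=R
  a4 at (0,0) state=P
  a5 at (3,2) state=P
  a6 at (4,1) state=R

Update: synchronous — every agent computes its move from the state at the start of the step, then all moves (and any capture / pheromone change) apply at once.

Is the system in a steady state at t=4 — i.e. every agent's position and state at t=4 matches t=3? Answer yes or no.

t=1: a0@(4,3):P a1@(1,4):P a2@(0,2):R a3@(0,3):R a4@(4,0):P a5@(4,2):P a6@(3,1):R
t=2: a0@(0,3):P a1@(0,4):P a2@(1,2):R a3@(1,3):R a4@(3,0):P a5@(0,2):P a6@(2,1):R
t=3: a0@(1,3):P a1@(1,4):P a2@(2,2):R a3@(2,3):R a4@(2,0):P a5@(1,2):P a6@(1,1):R
t=4: a0@(2,3):P a1@(2,4):P a2@(3,2):R a3@(3,3):R a4@(2,1):P a5@(2,2):P a6@(1,0):R

no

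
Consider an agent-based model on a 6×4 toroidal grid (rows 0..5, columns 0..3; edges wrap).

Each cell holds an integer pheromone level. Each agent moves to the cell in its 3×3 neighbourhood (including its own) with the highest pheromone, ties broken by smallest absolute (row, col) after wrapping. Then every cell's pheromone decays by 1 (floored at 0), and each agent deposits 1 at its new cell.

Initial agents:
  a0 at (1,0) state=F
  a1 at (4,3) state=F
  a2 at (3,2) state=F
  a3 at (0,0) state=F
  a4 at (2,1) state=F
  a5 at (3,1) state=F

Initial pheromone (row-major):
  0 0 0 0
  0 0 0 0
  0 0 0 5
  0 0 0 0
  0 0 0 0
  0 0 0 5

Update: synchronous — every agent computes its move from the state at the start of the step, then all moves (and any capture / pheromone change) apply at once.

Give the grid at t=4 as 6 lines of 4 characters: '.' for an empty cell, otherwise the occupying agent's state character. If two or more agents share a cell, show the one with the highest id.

t=1: a0@(2,3) a1@(5,3) a2@(2,3) a3@(5,3) a4@(1,0) a5@(2,0) | pheromone: 0 0 0 0 / 1 0 0 0 / 1 0 0 6 / 0 0 0 0 / 0 0 0 0 / 0 0 0 6
t=2: a0@(2,3) a1@(5,3) a2@(2,3) a3@(5,3) a4@(2,3) a5@(2,3) | pheromone: 0 0 0 0 / 0 0 0 0 / 0 0 0 9 / 0 0 0 0 / 0 0 0 0 / 0 0 0 7
t=3: a0@(2,3) a1@(5,3) a2@(2,3) a3@(5,3) a4@(2,3) a5@(2,3) | pheromone: 0 0 0 0 / 0 0 0 0 / 0 0 0 12 / 0 0 0 0 / 0 0 0 0 / 0 0 0 8
t=4: a0@(2,3) a1@(5,3) a2@(2,3) a3@(5,3) a4@(2,3) a5@(2,3) | pheromone: 0 0 0 0 / 0 0 0 0 / 0 0 0 15 / 0 0 0 0 / 0 0 0 0 / 0 0 0 9

....
....
...F
....
....
...F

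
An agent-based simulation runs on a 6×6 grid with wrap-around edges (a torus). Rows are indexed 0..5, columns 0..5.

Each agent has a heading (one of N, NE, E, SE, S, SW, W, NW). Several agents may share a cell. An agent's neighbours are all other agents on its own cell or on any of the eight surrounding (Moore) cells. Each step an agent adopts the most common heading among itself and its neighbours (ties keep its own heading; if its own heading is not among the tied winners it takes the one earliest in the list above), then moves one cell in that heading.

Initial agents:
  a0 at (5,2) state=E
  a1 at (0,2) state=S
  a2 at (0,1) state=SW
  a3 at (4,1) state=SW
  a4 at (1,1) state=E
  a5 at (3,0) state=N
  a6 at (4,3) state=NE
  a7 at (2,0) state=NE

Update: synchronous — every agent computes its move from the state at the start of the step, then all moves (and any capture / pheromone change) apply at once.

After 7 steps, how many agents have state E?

5

t=1: a0@(0,1):SW a1@(0,3):E a2@(0,2):E a3@(5,0):SW a4@(1,2):E a5@(2,0):N a6@(3,4):NE a7@(1,1):NE
t=2: a0@(1,0):SW a1@(0,4):E a2@(0,3):E a3@(0,5):SW a4@(1,3):E a5@(1,0):N a6@(2,5):NE a7@(1,2):E
t=3: a0@(2,5):SW a1@(0,5):E a2@(0,4):E a3@(1,4):SW a4@(1,4):E a5@(2,5):SW a6@(1,0):NE a7@(1,3):E
t=4: a0@(3,4):SW a1@(0,0):E a2@(0,5):E a3@(1,5):E a4@(1,5):E a5@(3,4):SW a6@(2,5):SW a7@(1,4):E
t=5: a0@(4,3):SW a1@(0,1):E a2@(0,0):E a3@(1,0):E a4@(1,0):E a5@(4,3):SW a6@(3,4):SW a7@(1,5):E
t=6: a0@(5,2):SW a1@(0,2):E a2@(0,1):E a3@(1,1):E a4@(1,1):E a5@(5,2):SW a6@(4,3):SW a7@(1,0):E
t=7: a0@(0,1):SW a1@(0,3):E a2@(0,2):E a3@(1,2):E a4@(1,2):E a5@(0,1):SW a6@(5,2):SW a7@(1,1):E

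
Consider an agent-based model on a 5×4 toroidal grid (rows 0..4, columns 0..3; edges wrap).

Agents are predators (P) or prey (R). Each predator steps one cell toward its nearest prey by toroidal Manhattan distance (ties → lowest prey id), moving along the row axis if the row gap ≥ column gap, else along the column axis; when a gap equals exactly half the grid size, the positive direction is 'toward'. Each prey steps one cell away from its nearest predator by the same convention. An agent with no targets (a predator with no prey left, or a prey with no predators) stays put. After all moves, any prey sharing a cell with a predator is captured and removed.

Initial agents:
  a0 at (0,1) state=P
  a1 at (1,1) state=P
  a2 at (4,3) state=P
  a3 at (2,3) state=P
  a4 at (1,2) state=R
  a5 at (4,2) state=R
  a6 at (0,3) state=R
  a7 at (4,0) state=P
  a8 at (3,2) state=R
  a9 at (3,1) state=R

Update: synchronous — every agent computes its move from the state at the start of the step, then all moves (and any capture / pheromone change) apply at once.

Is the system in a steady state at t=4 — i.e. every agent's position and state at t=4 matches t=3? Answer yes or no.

yes

t=1: a0@(1,1):P a1@(1,2):P a2@(4,2):P a3@(1,3):P a7@(4,1):P a8@(2,2):R a9@(2,1):R
t=2: a0@(2,1):P a1@(2,2):P a2@(3,2):P a3@(2,3):P a7@(3,1):P
t=3: (unchanged — steady state)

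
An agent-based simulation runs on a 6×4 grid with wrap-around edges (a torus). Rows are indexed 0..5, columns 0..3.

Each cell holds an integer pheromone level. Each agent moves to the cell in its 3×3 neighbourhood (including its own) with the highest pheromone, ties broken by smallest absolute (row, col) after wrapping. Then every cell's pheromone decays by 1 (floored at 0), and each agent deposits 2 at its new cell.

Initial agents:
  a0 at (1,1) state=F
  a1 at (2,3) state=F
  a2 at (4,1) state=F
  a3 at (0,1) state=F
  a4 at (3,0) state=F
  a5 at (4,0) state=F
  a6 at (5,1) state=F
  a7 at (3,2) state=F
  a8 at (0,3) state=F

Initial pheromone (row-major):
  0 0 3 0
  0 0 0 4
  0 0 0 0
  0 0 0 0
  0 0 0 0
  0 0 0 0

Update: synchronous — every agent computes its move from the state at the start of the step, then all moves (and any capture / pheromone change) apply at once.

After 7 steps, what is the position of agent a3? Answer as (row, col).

t=1: a0@(0,2) a1@(1,3) a2@(3,0) a3@(0,2) a4@(2,0) a5@(3,0) a6@(0,2) a7@(2,1) a8@(1,3) | pheromone: 0 0 8 0 / 0 0 0 7 / 2 2 0 0 / 4 0 0 0 / 0 0 0 0 / 0 0 0 0
t=2: a0@(0,2) a1@(0,2) a2@(3,0) a3@(0,2) a4@(1,3) a5@(3,0) a6@(0,2) a7@(3,0) a8@(0,2) | pheromone: 0 0 17 0 / 0 0 0 8 / 1 1 0 0 / 9 0 0 0 / 0 0 0 0 / 0 0 0 0
t=3: a0@(0,2) a1@(0,2) a2@(3,0) a3@(0,2) a4@(0,2) a5@(3,0) a6@(0,2) a7@(3,0) a8@(0,2) | pheromone: 0 0 28 0 / 0 0 0 7 / 0 0 0 0 / 14 0 0 0 / 0 0 0 0 / 0 0 0 0
t=4: a0@(0,2) a1@(0,2) a2@(3,0) a3@(0,2) a4@(0,2) a5@(3,0) a6@(0,2) a7@(3,0) a8@(0,2) | pheromone: 0 0 39 0 / 0 0 0 6 / 0 0 0 0 / 19 0 0 0 / 0 0 0 0 / 0 0 0 0
t=5: a0@(0,2) a1@(0,2) a2@(3,0) a3@(0,2) a4@(0,2) a5@(3,0) a6@(0,2) a7@(3,0) a8@(0,2) | pheromone: 0 0 50 0 / 0 0 0 5 / 0 0 0 0 / 24 0 0 0 / 0 0 0 0 / 0 0 0 0
t=6: a0@(0,2) a1@(0,2) a2@(3,0) a3@(0,2) a4@(0,2) a5@(3,0) a6@(0,2) a7@(3,0) a8@(0,2) | pheromone: 0 0 61 0 / 0 0 0 4 / 0 0 0 0 / 29 0 0 0 / 0 0 0 0 / 0 0 0 0
t=7: a0@(0,2) a1@(0,2) a2@(3,0) a3@(0,2) a4@(0,2) a5@(3,0) a6@(0,2) a7@(3,0) a8@(0,2) | pheromone: 0 0 72 0 / 0 0 0 3 / 0 0 0 0 / 34 0 0 0 / 0 0 0 0 / 0 0 0 0

(0, 2)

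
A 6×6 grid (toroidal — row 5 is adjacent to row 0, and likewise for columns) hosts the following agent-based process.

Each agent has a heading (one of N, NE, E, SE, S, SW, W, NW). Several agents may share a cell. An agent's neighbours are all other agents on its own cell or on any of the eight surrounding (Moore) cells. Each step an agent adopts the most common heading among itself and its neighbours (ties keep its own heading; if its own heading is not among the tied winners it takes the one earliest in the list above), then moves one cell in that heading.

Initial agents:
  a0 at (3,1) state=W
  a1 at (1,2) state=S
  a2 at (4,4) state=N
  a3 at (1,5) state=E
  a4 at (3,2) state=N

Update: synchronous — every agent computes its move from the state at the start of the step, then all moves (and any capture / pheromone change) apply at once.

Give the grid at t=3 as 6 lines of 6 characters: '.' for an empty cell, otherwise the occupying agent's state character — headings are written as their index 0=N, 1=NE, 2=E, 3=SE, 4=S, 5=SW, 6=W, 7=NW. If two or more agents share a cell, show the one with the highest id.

t=1: a0@(3,0):W a1@(2,2):S a2@(3,4):N a3@(1,0):E a4@(2,2):N
t=2: a0@(3,5):W a1@(3,2):S a2@(2,4):N a3@(1,1):E a4@(1,2):N
t=3: a0@(3,4):W a1@(4,2):S a2@(1,4):N a3@(1,2):E a4@(0,2):N

..0...
..2.0.
......
....6.
..4...
......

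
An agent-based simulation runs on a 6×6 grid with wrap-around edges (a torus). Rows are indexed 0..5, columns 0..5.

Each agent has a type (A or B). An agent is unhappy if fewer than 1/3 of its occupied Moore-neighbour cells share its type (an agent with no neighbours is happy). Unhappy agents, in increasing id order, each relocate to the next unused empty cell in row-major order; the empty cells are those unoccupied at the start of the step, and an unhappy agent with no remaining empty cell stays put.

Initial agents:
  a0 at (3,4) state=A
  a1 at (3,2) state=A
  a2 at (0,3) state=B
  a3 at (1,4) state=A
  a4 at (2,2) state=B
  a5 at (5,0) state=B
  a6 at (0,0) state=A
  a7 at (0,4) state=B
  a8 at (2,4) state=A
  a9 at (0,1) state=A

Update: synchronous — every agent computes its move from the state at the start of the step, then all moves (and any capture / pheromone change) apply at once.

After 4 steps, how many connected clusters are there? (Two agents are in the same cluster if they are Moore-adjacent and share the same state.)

3

t=1: a0@(3,4):A a1@(0,2):A a2@(0,3):B a3@(1,4):A a4@(0,5):B a5@(1,0):B a6@(0,0):A a7@(0,4):B a8@(2,4):A a9@(0,1):A
t=2: a0@(3,4):A a1@(0,2):A a2@(0,3):B a3@(1,1):A a4@(0,5):B a5@(1,0):B a6@(0,0):A a7@(0,4):B a8@(2,4):A a9@(0,1):A
t=3: a0@(3,4):A a1@(0,2):A a2@(0,3):B a3@(1,1):A a4@(0,5):B a5@(1,2):B a6@(0,0):A a7@(0,4):B a8@(2,4):A a9@(0,1):A
t=4: a0@(3,4):A a1@(0,2):A a2@(0,3):B a3@(1,1):A a4@(0,5):B a5@(1,0):B a6@(0,0):A a7@(0,4):B a8@(2,4):A a9@(0,1):A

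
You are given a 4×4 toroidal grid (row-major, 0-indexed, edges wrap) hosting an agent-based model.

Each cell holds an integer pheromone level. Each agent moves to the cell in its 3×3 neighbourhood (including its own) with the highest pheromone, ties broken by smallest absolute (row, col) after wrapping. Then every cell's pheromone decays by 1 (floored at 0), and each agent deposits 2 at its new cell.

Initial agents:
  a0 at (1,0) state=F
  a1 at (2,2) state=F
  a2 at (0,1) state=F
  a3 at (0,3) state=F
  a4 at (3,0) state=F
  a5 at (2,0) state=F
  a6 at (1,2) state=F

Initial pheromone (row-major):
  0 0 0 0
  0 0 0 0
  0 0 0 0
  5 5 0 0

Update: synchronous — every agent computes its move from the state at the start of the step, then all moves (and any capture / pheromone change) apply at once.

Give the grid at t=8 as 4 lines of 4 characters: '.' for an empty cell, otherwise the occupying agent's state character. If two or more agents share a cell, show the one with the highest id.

t=1: a0@(0,0) a1@(3,1) a2@(3,0) a3@(3,0) a4@(3,0) a5@(3,0) a6@(0,1) | pheromone: 2 2 0 0 / 0 0 0 0 / 0 0 0 0 / 12 6 0 0
t=2: a0@(3,0) a1@(3,0) a2@(3,0) a3@(3,0) a4@(3,0) a5@(3,0) a6@(3,0) | pheromone: 1 1 0 0 / 0 0 0 0 / 0 0 0 0 / 25 5 0 0
t=3: a0@(3,0) a1@(3,0) a2@(3,0) a3@(3,0) a4@(3,0) a5@(3,0) a6@(3,0) | pheromone: 0 0 0 0 / 0 0 0 0 / 0 0 0 0 / 38 4 0 0
t=4: a0@(3,0) a1@(3,0) a2@(3,0) a3@(3,0) a4@(3,0) a5@(3,0) a6@(3,0) | pheromone: 0 0 0 0 / 0 0 0 0 / 0 0 0 0 / 51 3 0 0
t=5: a0@(3,0) a1@(3,0) a2@(3,0) a3@(3,0) a4@(3,0) a5@(3,0) a6@(3,0) | pheromone: 0 0 0 0 / 0 0 0 0 / 0 0 0 0 / 64 2 0 0
t=6: a0@(3,0) a1@(3,0) a2@(3,0) a3@(3,0) a4@(3,0) a5@(3,0) a6@(3,0) | pheromone: 0 0 0 0 / 0 0 0 0 / 0 0 0 0 / 77 1 0 0
t=7: a0@(3,0) a1@(3,0) a2@(3,0) a3@(3,0) a4@(3,0) a5@(3,0) a6@(3,0) | pheromone: 0 0 0 0 / 0 0 0 0 / 0 0 0 0 / 90 0 0 0
t=8: a0@(3,0) a1@(3,0) a2@(3,0) a3@(3,0) a4@(3,0) a5@(3,0) a6@(3,0) | pheromone: 0 0 0 0 / 0 0 0 0 / 0 0 0 0 / 103 0 0 0

....
....
....
F...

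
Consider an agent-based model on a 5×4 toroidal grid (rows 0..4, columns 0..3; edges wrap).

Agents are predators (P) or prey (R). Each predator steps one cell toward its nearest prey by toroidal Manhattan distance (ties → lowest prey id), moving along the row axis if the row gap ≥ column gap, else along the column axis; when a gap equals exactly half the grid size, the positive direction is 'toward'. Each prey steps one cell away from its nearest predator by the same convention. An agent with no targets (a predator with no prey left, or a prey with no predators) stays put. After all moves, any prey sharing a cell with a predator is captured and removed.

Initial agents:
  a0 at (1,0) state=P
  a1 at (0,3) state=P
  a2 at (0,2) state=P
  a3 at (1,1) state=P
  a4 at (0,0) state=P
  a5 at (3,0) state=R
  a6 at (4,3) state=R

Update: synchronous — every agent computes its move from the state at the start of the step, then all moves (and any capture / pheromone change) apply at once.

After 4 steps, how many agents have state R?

1

t=1: a0@(2,0):P a1@(4,3):P a2@(4,2):P a3@(2,1):P a4@(4,0):P a6@(3,3):R
t=2: a0@(3,0):P a1@(3,3):P a2@(3,2):P a3@(2,2):P a4@(3,0):P a6@(2,3):R
t=3: a0@(2,0):P a1@(2,3):P a2@(2,2):P a3@(2,3):P a4@(2,0):P a6@(1,3):R
t=4: a0@(1,0):P a1@(1,3):P a2@(1,2):P a3@(1,3):P a4@(1,0):P a6@(0,3):R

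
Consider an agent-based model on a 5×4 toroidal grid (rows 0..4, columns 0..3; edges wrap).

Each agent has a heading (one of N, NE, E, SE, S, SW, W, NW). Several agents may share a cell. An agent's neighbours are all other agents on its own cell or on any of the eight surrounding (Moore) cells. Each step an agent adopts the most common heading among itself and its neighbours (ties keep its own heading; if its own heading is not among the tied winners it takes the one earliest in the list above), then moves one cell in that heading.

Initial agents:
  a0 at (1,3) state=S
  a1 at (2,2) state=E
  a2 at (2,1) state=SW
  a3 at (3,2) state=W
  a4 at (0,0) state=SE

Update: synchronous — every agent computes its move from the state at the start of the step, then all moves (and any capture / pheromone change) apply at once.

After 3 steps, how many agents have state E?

t=1: a0@(2,3):S a1@(2,3):E a2@(3,0):SW a3@(3,1):W a4@(1,1):SE
t=2: a0@(3,3):S a1@(2,0):E a2@(4,3):SW a3@(3,0):W a4@(2,2):SE
t=3: a0@(4,3):S a1@(2,1):E a2@(0,2):SW a3@(3,3):W a4@(3,3):SE

1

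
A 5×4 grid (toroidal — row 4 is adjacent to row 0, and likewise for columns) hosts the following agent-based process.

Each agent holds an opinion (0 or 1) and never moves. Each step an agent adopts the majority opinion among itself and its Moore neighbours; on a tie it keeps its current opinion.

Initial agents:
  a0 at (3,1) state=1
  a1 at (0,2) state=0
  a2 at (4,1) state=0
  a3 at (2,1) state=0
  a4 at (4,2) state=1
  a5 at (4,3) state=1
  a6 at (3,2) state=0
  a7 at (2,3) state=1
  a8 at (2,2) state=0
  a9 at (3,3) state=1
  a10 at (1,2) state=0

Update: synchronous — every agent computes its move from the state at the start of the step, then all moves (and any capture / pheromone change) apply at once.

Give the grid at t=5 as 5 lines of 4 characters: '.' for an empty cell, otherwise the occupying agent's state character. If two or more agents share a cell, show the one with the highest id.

t=1: a0@(3,1):0 a1@(0,2):0 a2@(4,1):0 a3@(2,1):0 a4@(4,2):1 a5@(4,3):1 a6@(3,2):1 a7@(2,3):0 a8@(2,2):0 a9@(3,3):1 a10@(1,2):0
t=2: a0@(3,1):0 a1@(0,2):0 a2@(4,1):0 a3@(2,1):0 a4@(4,2):1 a5@(4,3):1 a6@(3,2):0 a7@(2,3):0 a8@(2,2):0 a9@(3,3):1 a10@(1,2):0
t=3: a0@(3,1):0 a1@(0,2):0 a2@(4,1):0 a3@(2,1):0 a4@(4,2):0 a5@(4,3):1 a6@(3,2):0 a7@(2,3):0 a8@(2,2):0 a9@(3,3):1 a10@(1,2):0
t=4: a0@(3,1):0 a1@(0,2):0 a2@(4,1):0 a3@(2,1):0 a4@(4,2):0 a5@(4,3):0 a6@(3,2):0 a7@(2,3):0 a8@(2,2):0 a9@(3,3):0 a10@(1,2):0
t=5: (unchanged — steady state)

..0.
..0.
.000
.000
.000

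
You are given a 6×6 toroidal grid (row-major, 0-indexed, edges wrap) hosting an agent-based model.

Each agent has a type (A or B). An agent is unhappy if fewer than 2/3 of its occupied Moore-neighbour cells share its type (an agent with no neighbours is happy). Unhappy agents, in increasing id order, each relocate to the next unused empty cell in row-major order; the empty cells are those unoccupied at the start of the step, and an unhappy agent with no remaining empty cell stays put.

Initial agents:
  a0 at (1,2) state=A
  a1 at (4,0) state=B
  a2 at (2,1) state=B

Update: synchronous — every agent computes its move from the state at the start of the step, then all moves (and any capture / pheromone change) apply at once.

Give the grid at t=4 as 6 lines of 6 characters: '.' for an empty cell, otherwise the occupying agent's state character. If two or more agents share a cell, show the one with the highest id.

t=1: a0@(0,0):A a1@(4,0):B a2@(0,1):B
t=2: a0@(0,2):A a1@(4,0):B a2@(0,3):B
t=3: a0@(0,0):A a1@(4,0):B a2@(0,1):B
t=4: a0@(0,2):A a1@(4,0):B a2@(0,3):B

..AB..
......
......
......
B.....
......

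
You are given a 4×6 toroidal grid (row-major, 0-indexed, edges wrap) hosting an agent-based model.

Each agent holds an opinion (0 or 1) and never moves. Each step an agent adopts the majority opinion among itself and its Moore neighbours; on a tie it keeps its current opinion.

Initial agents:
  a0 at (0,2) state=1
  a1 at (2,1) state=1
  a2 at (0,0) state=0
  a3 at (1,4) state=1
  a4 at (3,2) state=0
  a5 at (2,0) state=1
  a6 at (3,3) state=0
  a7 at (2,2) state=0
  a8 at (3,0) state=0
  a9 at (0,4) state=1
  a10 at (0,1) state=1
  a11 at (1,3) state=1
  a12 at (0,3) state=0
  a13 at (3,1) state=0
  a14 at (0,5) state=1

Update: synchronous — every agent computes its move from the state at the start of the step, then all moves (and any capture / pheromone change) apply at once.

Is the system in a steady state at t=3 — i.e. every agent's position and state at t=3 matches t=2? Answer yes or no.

t=1: a0@(0,2):0 a1@(2,1):0 a2@(0,0):0 a3@(1,4):1 a4@(3,2):0 a5@(2,0):1 a6@(3,3):0 a7@(2,2):0 a8@(3,0):1 a9@(0,4):1 a10@(0,1):0 a11@(1,3):1 a12@(0,3):1 a13@(3,1):0 a14@(0,5):1
t=2: a0@(0,2):0 a1@(2,1):0 a2@(0,0):0 a3@(1,4):1 a4@(3,2):0 a5@(2,0):1 a6@(3,3):0 a7@(2,2):0 a8@(3,0):0 a9@(0,4):1 a10@(0,1):0 a11@(1,3):1 a12@(0,3):1 a13@(3,1):0 a14@(0,5):1
t=3: a0@(0,2):0 a1@(2,1):0 a2@(0,0):0 a3@(1,4):1 a4@(3,2):0 a5@(2,0):0 a6@(3,3):0 a7@(2,2):0 a8@(3,0):0 a9@(0,4):1 a10@(0,1):0 a11@(1,3):1 a12@(0,3):1 a13@(3,1):0 a14@(0,5):1

no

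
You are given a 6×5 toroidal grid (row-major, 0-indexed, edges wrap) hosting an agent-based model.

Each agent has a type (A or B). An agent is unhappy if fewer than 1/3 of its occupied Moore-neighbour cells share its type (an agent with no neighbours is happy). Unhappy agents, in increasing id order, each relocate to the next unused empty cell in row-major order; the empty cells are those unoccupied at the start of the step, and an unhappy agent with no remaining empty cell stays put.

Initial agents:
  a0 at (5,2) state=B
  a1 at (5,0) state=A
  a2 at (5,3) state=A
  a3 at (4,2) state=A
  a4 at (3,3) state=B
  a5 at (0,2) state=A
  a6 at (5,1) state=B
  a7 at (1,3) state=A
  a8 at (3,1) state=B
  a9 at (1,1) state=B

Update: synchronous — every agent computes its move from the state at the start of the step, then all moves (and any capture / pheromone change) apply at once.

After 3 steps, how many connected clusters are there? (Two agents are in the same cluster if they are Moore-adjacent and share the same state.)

2

t=1: a0@(0,0):B a1@(0,1):A a2@(5,3):A a3@(0,3):A a4@(0,4):B a5@(0,2):A a6@(1,0):B a7@(1,3):A a8@(1,2):B a9@(1,4):B
t=2: a0@(0,0):B a1@(1,1):A a2@(5,3):A a3@(0,3):A a4@(0,4):B a5@(0,2):A a6@(1,0):B a7@(1,3):A a8@(2,0):B a9@(1,4):B
t=3: a0@(0,0):B a1@(0,1):A a2@(5,3):A a3@(0,3):A a4@(0,4):B a5@(0,2):A a6@(1,0):B a7@(1,3):A a8@(2,0):B a9@(1,4):B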